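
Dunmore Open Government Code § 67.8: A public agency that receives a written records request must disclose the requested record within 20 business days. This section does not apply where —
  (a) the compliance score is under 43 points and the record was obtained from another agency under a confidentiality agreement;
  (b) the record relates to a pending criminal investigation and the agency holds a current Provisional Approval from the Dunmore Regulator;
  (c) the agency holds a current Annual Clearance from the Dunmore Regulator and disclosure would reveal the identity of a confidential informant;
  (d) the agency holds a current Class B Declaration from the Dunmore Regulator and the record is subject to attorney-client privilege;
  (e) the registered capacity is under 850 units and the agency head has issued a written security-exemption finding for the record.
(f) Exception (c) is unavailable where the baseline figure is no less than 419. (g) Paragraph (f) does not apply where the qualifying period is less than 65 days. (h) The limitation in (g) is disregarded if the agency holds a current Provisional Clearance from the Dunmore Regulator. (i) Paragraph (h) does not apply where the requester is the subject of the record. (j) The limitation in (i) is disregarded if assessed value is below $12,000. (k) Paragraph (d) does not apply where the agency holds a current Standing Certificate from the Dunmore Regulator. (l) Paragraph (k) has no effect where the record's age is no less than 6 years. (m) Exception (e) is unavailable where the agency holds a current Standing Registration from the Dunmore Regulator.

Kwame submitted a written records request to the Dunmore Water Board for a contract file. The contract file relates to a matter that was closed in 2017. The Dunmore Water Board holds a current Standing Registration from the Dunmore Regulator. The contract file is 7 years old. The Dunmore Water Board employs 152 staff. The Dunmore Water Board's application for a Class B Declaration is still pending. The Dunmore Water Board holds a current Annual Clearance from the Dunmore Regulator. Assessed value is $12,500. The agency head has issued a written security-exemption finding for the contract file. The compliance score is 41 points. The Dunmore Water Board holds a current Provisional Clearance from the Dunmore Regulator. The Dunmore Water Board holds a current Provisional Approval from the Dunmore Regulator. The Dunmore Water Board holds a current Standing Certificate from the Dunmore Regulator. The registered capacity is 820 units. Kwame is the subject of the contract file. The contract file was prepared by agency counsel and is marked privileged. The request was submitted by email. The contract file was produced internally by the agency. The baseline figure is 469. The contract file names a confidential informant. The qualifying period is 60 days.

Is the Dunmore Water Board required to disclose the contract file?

Exception (a) requires that the record was obtained from another agency under a confidentiality agreement; but the contract file was produced internally, so (a) is unavailable.
Exception (b) requires that the record relates to a pending criminal investigation; but the contract file relates to a closed matter, so (b) is unavailable.
Exception (c)'s conditions are all satisfied: a current Annual Clearance is held; the contract file names a confidential informant. Under paragraphs (f)–(j): (f) would limit (c) — the baseline figure is 469, meeting the 419 threshold — but (g) sets (f) aside: (g) operates against (f): the qualifying period is 60 days, less than the 65 days limit. (h) is engaged (a current Provisional Clearance is held), but is itself disapplied by (i): (i) is engaged — Kwame is the subject of the contract file. (j), which would lift (i), is not engaged — assessed value is $12,500, not below $12,000. So (c) applies.
Exception (d) requires that the agency holds a current Class B Declaration from the Dunmore Regulator; but the Class B Declaration is not current, so (d) is unavailable.
All of (e)'s requirements are met (the registered capacity is 820 units, under the 850 units limit; a written security-exemption finding has been issued). However, paragraph (m) must be considered: (m) is engaged — a current Standing Registration is held. (e) is therefore removed.

No — exception (c) applies; the Dunmore Water Board is not required to disclose the contract file.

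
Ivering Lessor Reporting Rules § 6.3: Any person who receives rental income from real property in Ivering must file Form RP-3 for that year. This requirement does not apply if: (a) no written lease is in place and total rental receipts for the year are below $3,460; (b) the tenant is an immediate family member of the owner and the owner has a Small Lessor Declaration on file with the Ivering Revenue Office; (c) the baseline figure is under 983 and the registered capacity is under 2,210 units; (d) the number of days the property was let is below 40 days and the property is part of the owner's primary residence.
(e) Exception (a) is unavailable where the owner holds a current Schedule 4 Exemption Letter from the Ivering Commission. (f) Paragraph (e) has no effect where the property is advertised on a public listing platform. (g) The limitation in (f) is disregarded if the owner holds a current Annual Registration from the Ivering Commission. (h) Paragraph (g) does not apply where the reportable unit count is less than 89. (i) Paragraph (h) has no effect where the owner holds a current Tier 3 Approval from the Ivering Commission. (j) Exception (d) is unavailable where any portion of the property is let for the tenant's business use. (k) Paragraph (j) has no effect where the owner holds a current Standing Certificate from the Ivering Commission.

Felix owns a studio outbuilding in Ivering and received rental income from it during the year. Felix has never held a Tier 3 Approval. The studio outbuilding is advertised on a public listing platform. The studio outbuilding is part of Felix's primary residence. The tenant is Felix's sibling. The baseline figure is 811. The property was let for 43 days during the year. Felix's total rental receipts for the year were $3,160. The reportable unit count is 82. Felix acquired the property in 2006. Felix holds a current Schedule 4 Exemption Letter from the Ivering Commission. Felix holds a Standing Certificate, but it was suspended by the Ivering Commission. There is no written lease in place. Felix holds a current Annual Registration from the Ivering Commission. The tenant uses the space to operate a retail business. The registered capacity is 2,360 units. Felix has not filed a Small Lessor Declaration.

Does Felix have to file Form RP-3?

Exception (a)'s conditions are all satisfied: there is no written lease; total rental receipts for the year are $3,160, below the $3,460 limit. As to paragraphs (e)–(i): (e) applies (a current Schedule 4 Exemption Letter is held), but is itself disapplied by (f): (f) operates against (e): the property is publicly advertised. (g) would limit (f) — a current Annual Registration is held — but (h) sets (g) aside: (h) is triggered — the reportable unit count is 82, less than the 89 limit. (i) is not triggered (no current Tier 3 Approval is held), so (h) stands. Exception (a) stands.
Exception (b) requires that the owner has a Small Lessor Declaration on file with the Ivering Revenue Office; but no Small Lessor Declaration is on file, so (b) is unavailable.
Exception (c) requires that the registered capacity is under 2,210 units; but the registered capacity is 2,360 units, not under 2,210 units, so (c) is unavailable.
Exception (d) fails — the number of days the property was let is 43 days, not below 40 days.

No — exception (a) applies; Felix is not required to file Form RP-3.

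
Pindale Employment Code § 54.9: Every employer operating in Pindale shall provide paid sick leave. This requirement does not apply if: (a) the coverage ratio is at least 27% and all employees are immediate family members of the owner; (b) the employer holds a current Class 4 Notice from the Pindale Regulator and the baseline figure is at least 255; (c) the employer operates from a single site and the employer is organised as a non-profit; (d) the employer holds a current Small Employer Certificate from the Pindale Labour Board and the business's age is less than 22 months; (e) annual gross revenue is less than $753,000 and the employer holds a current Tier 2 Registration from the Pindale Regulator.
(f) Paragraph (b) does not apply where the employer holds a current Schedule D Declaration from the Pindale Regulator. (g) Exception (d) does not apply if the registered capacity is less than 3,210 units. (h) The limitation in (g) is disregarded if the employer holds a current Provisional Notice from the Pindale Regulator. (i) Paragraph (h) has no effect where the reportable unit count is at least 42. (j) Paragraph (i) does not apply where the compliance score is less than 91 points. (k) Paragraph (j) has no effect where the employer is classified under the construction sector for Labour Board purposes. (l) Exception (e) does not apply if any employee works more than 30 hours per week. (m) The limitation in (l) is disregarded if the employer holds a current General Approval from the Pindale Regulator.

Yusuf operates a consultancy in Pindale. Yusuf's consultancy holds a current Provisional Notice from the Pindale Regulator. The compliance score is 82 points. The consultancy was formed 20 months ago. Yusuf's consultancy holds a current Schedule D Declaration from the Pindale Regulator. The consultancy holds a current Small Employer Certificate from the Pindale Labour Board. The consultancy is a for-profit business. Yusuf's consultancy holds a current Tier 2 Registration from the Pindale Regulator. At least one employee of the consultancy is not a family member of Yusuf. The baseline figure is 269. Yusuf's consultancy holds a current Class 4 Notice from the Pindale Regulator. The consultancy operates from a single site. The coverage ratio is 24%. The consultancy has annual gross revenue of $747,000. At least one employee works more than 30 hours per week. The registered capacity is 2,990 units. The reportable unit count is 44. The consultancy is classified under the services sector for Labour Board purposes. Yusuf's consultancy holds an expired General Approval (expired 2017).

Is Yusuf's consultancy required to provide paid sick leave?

Exception (a) fails — the coverage ratio is 24%, short of 27%.
Exception (b) is satisfied on its face — a current Class 4 Notice is held; the baseline figure is 269, meeting the 255 threshold. However, paragraph (f) must be considered: (f) operates against (b): a current Schedule D Declaration is held. (b) is therefore removed.
Exception (c) requires that the employer is organised as a non-profit; but the employer is for-profit, so (c) is unavailable.
All of (d)'s requirements are met (a current Small Employer Certificate is held; the business's age is 20 months, less than the 22 months limit). Considering the limiting provisions: (g) would limit (d) — the registered capacity is 2,990 units, less than the 3,210 units limit — but (h) sets (g) aside: (h) operates against (g): a current Provisional Notice is held. (i) would limit (h) — the reportable unit count is 44, meeting the 42 threshold — but (j) sets (i) aside: (j) operates against (i): the compliance score is 82 points, less than the 91 points limit. (k), which would lift (j), is not triggered — the consultancy is classified under the services sector. So (d) applies.
Exception (e)'s conditions are all satisfied: annual gross revenue is $747,000, less than the $753,000 limit; a current Tier 2 Registration is held. Turning to paragraphs (l)–(m): (l) operates against (e): at least one employee exceeds 30 hours/week. (m) does not operate here (the General Approval is not current), so (l) stands. So (e) is unavailable.

No — exception (d) applies; Yusuf's consultancy is not required to provide paid sick leave.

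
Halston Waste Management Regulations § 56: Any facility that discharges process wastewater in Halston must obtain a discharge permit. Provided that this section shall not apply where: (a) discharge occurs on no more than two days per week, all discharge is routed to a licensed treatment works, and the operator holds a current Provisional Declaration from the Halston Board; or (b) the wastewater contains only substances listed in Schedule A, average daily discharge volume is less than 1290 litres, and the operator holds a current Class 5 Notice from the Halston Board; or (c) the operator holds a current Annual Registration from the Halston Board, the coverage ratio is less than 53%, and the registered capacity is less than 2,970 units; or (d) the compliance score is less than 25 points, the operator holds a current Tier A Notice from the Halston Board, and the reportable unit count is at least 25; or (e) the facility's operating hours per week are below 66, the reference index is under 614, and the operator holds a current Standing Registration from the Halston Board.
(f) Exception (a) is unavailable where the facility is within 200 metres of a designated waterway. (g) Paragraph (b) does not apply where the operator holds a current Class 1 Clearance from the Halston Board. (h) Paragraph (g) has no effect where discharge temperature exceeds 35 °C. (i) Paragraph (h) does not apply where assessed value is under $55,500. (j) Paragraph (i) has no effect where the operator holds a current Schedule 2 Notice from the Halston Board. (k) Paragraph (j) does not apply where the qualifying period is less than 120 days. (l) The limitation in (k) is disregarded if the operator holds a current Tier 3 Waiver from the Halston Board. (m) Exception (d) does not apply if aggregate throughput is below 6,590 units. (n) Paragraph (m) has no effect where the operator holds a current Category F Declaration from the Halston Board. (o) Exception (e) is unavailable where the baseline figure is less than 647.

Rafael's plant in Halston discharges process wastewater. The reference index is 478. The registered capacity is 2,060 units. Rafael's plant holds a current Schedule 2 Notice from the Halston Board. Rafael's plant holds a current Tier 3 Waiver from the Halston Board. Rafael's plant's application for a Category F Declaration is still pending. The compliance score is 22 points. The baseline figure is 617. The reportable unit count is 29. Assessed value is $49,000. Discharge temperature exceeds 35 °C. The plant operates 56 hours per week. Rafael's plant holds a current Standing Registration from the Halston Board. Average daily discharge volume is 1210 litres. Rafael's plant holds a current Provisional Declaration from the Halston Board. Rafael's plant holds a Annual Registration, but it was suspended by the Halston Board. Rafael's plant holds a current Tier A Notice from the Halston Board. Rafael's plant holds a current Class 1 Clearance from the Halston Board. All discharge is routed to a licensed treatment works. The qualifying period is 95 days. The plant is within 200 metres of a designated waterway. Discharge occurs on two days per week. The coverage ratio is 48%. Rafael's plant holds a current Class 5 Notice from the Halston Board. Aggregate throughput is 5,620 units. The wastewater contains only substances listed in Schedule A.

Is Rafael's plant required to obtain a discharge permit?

No — exception (b) applies; Rafael's plant is not required to obtain a discharge permit.

All of (a)'s requirements are met (discharge occurs on no more than two days per week; discharge is routed to a licensed treatment works; a current Provisional Declaration is held). Turning to paragraph (f): (f) is triggered — the plant is within 200 m of a designated waterway. (a) is therefore removed.
Exception (b): the wastewater is Schedule-A-only; average daily discharge volume is 1210 litres, less than the 1290 litres limit; a current Class 5 Notice is held — every condition holds. As to paragraphs (g)–(l): (g) operates (a current Class 1 Clearance is held), but is set aside by (h): (h) operates against (g): discharge temperature exceeds 35 °C. (i) is engaged (assessed value is $49,000, under the $55,500 limit), but is itself disapplied by (j): (j) operates against (i): a current Schedule 2 Notice is held. (k) applies (the qualifying period is 95 days, less than the 120 days limit), but is displaced by (l): (l) is engaged — a current Tier 3 Waiver is held. So (b) applies.
Exception (c) fails — there is no Annual Registration in force.
Exception (d) is satisfied on its face — the compliance score is 22 points, less than the 25 points limit; a current Tier A Notice is held; the reportable unit count is 29, meeting the 25 threshold. However, paragraphs (m)–(n) must be considered: (m) operates against (d): aggregate throughput is 5,620 units, below the 6,590 units limit. (n), which would lift (m), does not operate here — there is no Category F Declaration in force. Exception (d) does not apply.
Exception (e): the facility's operating hours per week are 56, below the 66 limit; the reference index is 478, under the 614 limit; a current Standing Registration is held — every condition holds. But: (o) operates against (e): the baseline figure is 617, less than the 647 limit. (e) is therefore removed.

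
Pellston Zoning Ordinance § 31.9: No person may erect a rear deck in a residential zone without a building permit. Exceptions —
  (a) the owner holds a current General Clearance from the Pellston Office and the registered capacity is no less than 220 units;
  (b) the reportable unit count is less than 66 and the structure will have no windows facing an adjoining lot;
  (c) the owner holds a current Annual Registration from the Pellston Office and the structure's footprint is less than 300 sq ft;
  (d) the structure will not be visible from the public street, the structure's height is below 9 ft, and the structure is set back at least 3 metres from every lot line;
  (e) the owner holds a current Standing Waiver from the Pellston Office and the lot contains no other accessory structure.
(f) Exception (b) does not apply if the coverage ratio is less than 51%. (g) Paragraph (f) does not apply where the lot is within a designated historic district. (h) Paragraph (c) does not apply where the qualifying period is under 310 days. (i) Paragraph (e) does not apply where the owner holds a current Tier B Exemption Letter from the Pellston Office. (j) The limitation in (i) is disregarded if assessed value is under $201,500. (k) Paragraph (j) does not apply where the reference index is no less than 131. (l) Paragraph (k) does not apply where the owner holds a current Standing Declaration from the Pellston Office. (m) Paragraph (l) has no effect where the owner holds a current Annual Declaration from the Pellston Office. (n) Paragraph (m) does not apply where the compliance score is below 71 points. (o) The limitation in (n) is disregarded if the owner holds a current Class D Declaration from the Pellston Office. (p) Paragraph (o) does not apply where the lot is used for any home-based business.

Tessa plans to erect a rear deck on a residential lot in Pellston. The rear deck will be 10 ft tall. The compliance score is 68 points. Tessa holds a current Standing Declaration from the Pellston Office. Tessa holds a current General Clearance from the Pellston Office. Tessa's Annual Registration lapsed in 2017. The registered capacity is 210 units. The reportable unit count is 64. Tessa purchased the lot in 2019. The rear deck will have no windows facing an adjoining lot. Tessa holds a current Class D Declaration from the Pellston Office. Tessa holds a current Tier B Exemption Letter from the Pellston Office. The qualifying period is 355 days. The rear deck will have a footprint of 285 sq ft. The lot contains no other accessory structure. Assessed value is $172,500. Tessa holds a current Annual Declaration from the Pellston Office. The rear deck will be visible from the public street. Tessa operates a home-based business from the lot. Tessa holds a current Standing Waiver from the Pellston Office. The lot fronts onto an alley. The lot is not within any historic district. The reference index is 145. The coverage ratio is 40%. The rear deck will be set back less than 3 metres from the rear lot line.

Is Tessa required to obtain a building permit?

No — exception (e) applies; Tessa does not need a building permit.

Exception (a) requires that the registered capacity is no less than 220 units; but the registered capacity is 210 units, short of 220 units, so (a) is unavailable.
Exception (b)'s conditions are all satisfied: the reportable unit count is 64, less than the 66 limit; no windows face an adjoining lot. But: (f) operates — the coverage ratio is 40%, less than the 51% limit. (g) is not triggered (the lot is not in a historic district), so (f) stands. Exception (b) does not apply.
Exception (c) does not apply: there is no Annual Registration in force.
Exception (d) does not apply: the structure will be visible from the street.
All of (e)'s requirements are met (a current Standing Waiver is held; the lot has no other accessory structure). Considering the limiting provisions: (i) would limit (e) — a current Tier B Exemption Letter is held — but (j) sets (i) aside: (j) operates — assessed value is $172,500, under the $201,500 limit. (k) applies (the reference index is 145, meeting the 131 threshold), but is set aside by (l): (l) operates against (k): a current Standing Declaration is held. (m) would limit (l) — a current Annual Declaration is held — but (n) sets (m) aside: (n) is engaged — the compliance score is 68 points, below the 71 points limit. (o) applies (a current Class D Declaration is held), but is overridden by (p): (p) applies — a home-based business operates on the lot. So (e) applies.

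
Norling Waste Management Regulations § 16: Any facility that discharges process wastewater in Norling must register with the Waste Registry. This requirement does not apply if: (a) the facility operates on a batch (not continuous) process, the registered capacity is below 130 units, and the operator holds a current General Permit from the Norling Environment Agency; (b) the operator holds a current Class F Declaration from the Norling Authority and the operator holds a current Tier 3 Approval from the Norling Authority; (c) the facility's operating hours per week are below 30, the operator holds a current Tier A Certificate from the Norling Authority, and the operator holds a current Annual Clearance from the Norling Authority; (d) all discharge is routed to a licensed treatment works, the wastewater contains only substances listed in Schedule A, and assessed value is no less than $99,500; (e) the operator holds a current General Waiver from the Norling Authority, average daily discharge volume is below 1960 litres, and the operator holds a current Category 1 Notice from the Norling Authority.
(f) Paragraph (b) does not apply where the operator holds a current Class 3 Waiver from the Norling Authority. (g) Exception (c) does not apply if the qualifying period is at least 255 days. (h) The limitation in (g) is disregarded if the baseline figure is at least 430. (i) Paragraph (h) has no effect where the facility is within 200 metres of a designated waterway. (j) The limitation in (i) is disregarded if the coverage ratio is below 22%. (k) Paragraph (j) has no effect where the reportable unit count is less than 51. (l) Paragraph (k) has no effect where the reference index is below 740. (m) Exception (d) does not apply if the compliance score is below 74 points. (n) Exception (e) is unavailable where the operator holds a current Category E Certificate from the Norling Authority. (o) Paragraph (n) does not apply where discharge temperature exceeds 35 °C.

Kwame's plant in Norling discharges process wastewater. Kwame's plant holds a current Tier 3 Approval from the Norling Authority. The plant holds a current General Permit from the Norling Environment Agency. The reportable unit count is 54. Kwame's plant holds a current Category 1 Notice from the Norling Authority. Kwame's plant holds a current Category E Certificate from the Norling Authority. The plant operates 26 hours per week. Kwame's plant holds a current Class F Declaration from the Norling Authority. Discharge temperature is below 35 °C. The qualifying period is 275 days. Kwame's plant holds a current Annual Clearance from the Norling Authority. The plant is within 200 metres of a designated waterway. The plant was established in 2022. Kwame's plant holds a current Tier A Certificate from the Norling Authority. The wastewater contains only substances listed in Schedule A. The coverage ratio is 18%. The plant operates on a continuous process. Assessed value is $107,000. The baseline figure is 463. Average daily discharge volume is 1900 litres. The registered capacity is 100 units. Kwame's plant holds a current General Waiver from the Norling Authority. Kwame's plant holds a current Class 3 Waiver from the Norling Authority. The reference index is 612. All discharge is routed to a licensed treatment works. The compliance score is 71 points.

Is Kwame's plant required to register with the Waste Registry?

Exception (a) fails — the facility operates on a continuous process.
Exception (b) is satisfied on its face — a current Class F Declaration is held; a current Tier 3 Approval is held. But: (f) operates against (b): a current Class 3 Waiver is held. Exception (b) does not apply.
Exception (c): the facility's operating hours per week are 26, below the 30 limit; a current Tier A Certificate is held; a current Annual Clearance is held — every condition holds. Applying paragraphs (g)–(l): (g) is triggered (the qualifying period is 275 days, meeting the 255 days threshold), but is displaced by (h): (h) operates against (g): the baseline figure is 463, meeting the 430 threshold. (i) applies (the plant is within 200 m of a designated waterway), but is overridden by (j): (j) operates against (i): the coverage ratio is 18%, below the 22% limit. (k), which would lift (j), does not operate here — the reportable unit count is 54, not less than 51. So (c) applies.
Exception (d)'s conditions are all satisfied: discharge is routed to a licensed treatment works; the wastewater is Schedule-A-only; assessed value is $107,000, meeting the $99,500 threshold. But applying paragraph (m): (m) is triggered — the compliance score is 71 points, below the 74 points limit. So (d) is unavailable.
Exception (e): a current General Waiver is held; average daily discharge volume is 1900 litres, below the 1960 litres limit; a current Category 1 Notice is held — every condition holds. However, paragraphs (n)–(o) must be considered: (n) operates against (e): a current Category E Certificate is held. (o), which would lift (n), is not engaged — discharge temperature is below 35 °C. So (e) is unavailable.

No — exception (c) applies; Kwame's plant is not required to register with the Waste Registry.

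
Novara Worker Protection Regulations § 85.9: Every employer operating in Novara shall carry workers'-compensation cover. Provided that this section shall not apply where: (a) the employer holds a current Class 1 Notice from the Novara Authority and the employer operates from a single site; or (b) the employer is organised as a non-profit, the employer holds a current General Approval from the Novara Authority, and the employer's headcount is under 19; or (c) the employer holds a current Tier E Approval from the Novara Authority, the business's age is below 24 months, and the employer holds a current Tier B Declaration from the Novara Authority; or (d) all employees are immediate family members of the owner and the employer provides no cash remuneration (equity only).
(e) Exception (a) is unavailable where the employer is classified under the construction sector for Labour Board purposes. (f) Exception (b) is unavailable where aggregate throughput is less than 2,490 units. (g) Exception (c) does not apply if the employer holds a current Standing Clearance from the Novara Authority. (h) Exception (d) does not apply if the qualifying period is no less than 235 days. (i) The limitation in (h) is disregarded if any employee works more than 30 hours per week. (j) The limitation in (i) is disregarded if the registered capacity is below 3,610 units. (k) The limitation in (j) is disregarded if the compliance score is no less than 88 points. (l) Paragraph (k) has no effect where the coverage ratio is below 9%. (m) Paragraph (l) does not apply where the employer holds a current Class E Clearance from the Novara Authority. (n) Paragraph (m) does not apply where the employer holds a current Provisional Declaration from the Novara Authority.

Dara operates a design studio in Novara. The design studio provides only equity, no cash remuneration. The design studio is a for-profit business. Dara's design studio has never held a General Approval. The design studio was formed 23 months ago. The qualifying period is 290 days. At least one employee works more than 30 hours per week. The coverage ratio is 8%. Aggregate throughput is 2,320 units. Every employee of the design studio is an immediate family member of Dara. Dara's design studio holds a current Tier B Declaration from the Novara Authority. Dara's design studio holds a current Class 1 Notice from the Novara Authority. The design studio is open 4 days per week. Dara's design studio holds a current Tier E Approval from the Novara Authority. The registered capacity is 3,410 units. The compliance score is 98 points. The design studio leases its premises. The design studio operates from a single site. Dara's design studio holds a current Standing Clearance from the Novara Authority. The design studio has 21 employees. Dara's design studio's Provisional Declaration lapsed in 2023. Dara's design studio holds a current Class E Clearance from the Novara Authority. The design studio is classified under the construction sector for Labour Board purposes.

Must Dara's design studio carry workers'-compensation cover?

No — exception (d) applies; Dara's design studio is not required to carry workers'-compensation cover.

All of (a)'s requirements are met (a current Class 1 Notice is held; the employer operates from a single site). However, paragraph (e) must be considered: (e) operates against (a): the design studio is classified under the construction sector. Exception (a) does not apply.
Exception (b) fails — the employer is for-profit.
Exception (c)'s conditions are all satisfied: a current Tier E Approval is held; the business's age is 23 months, below the 24 months limit; a current Tier B Declaration is held. Turning to paragraph (g): (g) operates — a current Standing Clearance is held. So (c) is unavailable.
Exception (d): every employee is an immediate family member; remuneration is equity-only — every condition holds. Under paragraphs (h)–(n): (h) would limit (d) — the qualifying period is 290 days, meeting the 235 days threshold — but (i) sets (h) aside: (i) applies — at least one employee exceeds 30 hours/week. (j) is triggered (the registered capacity is 3,410 units, below the 3,610 units limit), but is set aside by (k): (k) operates against (j): the compliance score is 98 points, meeting the 88 points threshold. (l) applies (the coverage ratio is 8%, below the 9% limit), but yields to (m): (m) operates against (l): a current Class E Clearance is held. (n) is not engaged (there is no Provisional Declaration in force), so (m) stands. So (d) applies.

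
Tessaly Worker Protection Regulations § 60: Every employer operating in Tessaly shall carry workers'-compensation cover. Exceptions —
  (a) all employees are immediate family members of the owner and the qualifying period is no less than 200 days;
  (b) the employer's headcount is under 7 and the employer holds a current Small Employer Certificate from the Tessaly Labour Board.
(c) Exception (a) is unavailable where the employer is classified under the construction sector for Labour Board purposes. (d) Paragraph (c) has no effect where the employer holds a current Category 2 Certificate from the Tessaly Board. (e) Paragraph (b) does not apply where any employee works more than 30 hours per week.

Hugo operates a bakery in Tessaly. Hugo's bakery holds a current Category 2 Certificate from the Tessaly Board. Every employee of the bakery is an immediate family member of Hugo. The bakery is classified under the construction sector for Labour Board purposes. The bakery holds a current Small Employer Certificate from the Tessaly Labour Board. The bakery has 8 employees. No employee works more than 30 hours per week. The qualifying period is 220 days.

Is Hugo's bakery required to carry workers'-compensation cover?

No — exception (a) applies; Hugo's bakery is not required to carry workers'-compensation cover.

Exception (a) is satisfied on its face — every employee is an immediate family member; the qualifying period is 220 days, meeting the 200 days threshold. Applying paragraphs (c)–(d): (c) is engaged (the bakery is classified under the construction sector), but yields to (d): (d) operates — a current Category 2 Certificate is held. So (a) applies.
Exception (b) fails — the employer's headcount is 8, not under 7.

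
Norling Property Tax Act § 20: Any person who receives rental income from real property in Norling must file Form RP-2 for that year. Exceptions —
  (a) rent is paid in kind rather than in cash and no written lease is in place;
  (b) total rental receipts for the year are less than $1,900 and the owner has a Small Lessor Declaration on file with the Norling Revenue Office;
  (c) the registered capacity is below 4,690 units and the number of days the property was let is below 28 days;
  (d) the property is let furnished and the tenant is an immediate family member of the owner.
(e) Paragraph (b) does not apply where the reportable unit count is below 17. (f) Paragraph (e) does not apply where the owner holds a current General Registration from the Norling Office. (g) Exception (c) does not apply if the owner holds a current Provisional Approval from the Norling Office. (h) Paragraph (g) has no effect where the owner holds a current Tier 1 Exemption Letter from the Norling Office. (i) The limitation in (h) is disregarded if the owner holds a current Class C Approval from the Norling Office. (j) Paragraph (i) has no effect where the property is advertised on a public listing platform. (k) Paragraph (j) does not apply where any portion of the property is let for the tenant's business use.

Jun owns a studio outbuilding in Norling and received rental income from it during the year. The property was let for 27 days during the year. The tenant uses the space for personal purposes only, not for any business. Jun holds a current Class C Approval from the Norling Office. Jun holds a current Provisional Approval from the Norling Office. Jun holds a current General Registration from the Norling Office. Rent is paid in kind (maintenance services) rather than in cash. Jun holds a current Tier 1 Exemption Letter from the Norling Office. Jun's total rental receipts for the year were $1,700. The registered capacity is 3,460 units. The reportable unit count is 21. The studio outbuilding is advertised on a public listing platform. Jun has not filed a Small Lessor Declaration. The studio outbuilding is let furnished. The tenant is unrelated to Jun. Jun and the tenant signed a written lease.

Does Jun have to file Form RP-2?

No — exception (c) applies; Jun is not required to file Form RP-2.

Exception (a) does not apply: a written lease is in place.
Exception (b) requires that the owner has a Small Lessor Declaration on file with the Norling Revenue Office; but no Small Lessor Declaration is on file, so (b) is unavailable.
Exception (c): the registered capacity is 3,460 units, below the 4,690 units limit; the number of days the property was let is 27 days, below the 28 days limit — every condition holds. Applying paragraphs (g)–(k): (g) would limit (c) — a current Provisional Approval is held — but (h) sets (g) aside: (h) operates — a current Tier 1 Exemption Letter is held. (i) operates (a current Class C Approval is held), but is set aside by (j): (j) operates against (i): the property is publicly advertised. (k), which would lift (j), is inapplicable — the space is used for personal purposes only. (c) remains available.
Exception (d) fails — the tenant is unrelated to the owner.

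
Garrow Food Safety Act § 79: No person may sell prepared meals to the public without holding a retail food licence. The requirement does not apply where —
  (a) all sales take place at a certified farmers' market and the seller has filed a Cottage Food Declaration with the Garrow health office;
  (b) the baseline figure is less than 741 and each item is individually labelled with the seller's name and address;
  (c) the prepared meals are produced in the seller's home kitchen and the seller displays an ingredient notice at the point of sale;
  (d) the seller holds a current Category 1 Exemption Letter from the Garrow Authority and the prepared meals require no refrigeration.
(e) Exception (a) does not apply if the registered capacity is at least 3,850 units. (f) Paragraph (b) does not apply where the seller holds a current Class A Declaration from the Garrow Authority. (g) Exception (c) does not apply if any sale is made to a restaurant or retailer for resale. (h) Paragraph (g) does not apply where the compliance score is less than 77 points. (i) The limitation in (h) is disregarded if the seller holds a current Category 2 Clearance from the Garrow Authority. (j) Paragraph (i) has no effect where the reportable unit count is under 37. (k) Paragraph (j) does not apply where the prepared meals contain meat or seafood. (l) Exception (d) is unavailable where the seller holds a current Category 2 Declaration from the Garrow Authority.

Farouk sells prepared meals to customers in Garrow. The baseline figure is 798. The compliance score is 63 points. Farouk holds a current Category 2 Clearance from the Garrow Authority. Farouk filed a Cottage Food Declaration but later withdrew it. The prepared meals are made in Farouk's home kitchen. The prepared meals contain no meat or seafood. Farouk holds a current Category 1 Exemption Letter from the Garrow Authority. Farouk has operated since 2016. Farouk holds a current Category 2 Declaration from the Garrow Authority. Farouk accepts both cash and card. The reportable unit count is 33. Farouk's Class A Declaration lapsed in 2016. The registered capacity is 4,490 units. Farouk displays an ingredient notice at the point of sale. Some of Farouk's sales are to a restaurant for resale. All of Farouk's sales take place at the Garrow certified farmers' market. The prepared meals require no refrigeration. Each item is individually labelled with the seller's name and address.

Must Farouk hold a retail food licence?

Exception (a) does not apply: the Cottage Food Declaration was withdrawn.
Exception (b) fails — the baseline figure is 798, not less than 741.
All of (c)'s requirements are met (the prepared meals are home-kitchen produced; an ingredient notice is displayed). As to paragraphs (g)–(k): (g) operates (some sales are to a restaurant for resale), but is displaced by (h): (h) operates against (g): the compliance score is 63 points, less than the 77 points limit. (i) would limit (h) — a current Category 2 Clearance is held — but (j) sets (i) aside: (j) operates against (i): the reportable unit count is 33, under the 37 limit. (k), which would lift (j), is not engaged — the prepared meals contain no meat or seafood. So (c) applies.
Exception (d)'s conditions are all satisfied: a current Category 1 Exemption Letter is held; the prepared meals are shelf-stable. However, paragraph (l) must be considered: (l) operates — a current Category 2 Declaration is held. So (d) is unavailable.

No — exception (c) applies; Farouk is not required to hold a retail food licence.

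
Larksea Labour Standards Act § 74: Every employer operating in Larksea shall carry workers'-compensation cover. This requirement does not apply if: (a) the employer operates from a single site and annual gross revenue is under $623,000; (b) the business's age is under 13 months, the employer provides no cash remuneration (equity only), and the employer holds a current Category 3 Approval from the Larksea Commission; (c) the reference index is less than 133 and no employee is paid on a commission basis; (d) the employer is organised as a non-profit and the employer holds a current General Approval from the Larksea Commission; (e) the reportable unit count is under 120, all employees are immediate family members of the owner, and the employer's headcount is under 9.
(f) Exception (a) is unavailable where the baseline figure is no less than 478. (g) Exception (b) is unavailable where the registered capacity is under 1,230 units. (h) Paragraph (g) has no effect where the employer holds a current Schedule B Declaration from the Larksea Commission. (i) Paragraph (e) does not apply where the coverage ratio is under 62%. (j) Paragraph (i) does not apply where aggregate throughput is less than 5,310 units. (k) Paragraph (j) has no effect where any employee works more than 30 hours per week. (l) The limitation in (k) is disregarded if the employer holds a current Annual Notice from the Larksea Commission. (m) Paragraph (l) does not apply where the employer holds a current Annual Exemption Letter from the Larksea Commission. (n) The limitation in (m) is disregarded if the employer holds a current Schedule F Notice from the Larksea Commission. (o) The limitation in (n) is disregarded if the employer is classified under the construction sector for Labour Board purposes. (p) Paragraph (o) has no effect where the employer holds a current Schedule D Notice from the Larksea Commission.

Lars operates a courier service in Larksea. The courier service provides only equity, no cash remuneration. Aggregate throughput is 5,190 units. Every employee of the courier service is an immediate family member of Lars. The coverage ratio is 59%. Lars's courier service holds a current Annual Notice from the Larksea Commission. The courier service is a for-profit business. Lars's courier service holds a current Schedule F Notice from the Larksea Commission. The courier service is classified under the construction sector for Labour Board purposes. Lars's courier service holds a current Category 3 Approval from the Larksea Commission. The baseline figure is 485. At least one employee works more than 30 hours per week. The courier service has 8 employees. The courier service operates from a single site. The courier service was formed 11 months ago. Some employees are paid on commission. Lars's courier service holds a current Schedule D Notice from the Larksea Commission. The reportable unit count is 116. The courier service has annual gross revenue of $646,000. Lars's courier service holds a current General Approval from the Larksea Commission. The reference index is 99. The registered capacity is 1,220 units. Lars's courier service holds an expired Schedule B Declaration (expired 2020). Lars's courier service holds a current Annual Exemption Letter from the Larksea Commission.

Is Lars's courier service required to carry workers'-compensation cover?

No — exception (e) applies; Lars's courier service is not required to carry workers'-compensation cover.

Exception (a) fails — annual gross revenue is $646,000, not under $623,000.
Exception (b) is satisfied on its face — the business's age is 11 months, under the 13 months limit; remuneration is equity-only; a current Category 3 Approval is held. But: (g) operates against (b): the registered capacity is 1,220 units, under the 1,230 units limit. (h) is inapplicable (the Schedule B Declaration is not current), so (g) stands. Exception (b) does not apply.
Exception (c) fails — some employees are paid on commission.
Exception (d) requires that the employer is organised as a non-profit; but the employer is for-profit, so (d) is unavailable.
Exception (e): the reportable unit count is 116, under the 120 limit; every employee is an immediate family member; the employer's headcount is 8, under the 9 limit — every condition holds. Under paragraphs (i)–(p): (i) operates (the coverage ratio is 59%, under the 62% limit), but yields to (j): (j) operates against (i): aggregate throughput is 5,190 units, less than the 5,310 units limit. (k) would limit (j) — at least one employee exceeds 30 hours/week — but (l) sets (k) aside: (l) operates against (k): a current Annual Notice is held. (m) applies (a current Annual Exemption Letter is held), but yields to (n): (n) applies — a current Schedule F Notice is held. (o) is engaged (the courier service is classified under the construction sector), but yields to (p): (p) is engaged — a current Schedule D Notice is held. Exception (e) stands.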